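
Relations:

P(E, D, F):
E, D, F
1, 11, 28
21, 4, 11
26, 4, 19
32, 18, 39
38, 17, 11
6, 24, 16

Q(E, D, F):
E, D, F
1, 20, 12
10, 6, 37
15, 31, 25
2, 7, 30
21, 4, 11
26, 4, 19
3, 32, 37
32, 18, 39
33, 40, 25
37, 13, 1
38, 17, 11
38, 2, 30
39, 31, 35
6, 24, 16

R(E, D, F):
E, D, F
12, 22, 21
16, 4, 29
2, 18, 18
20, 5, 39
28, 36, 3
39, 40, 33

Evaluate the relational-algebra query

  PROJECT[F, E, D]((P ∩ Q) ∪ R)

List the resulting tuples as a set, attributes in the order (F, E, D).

{(11, 21, 4), (11, 38, 17), (16, 6, 24), (18, 2, 18), (19, 26, 4), (21, 12, 22), (29, 16, 4), (3, 28, 36), (33, 39, 40), (39, 20, 5), (39, 32, 18)}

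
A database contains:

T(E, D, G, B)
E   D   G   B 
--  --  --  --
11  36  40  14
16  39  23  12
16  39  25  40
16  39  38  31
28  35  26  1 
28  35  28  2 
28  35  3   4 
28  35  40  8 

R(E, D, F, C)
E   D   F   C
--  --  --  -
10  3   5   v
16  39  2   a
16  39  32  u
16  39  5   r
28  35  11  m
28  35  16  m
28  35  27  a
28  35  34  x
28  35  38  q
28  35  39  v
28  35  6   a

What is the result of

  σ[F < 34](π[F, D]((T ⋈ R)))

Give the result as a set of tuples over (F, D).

{(11, 35), (16, 35), (2, 39), (27, 35), (32, 39), (5, 39), (6, 35)}

Natural join on E, D: {(16, 39, 23, 12, 2, a), (16, 39, 23, 12, 32, u), (16, 39, 23, 12, 5, r), (16, 39, 25, 40, 2, a), (16, 39, 25, 40, 32, u), (16, 39, 25, 40, 5, r), (16, 39, 38, 31, 2, a), (16, 39, 38, 31, 32, u), (16, 39, 38, 31, 5, r), (28, 35, 26, 1, 11, m), (28, 35, 26, 1, 16, m), (28, 35, 26, 1, 27, a), (28, 35, 26, 1, 34, x), (28, 35, 26, 1, 38, q), (28, 35, 26, 1, 39, v), (28, 35, 26, 1, 6, a), (28, 35, 28, 2, 11, m), (28, 35, 28, 2, 16, m), (28, 35, 28, 2, 27, a), (28, 35, 28, 2, 34, x), (28, 35, 28, 2, 38, q), (28, 35, 28, 2, 39, v), (28, 35, 28, 2, 6, a), (28, 35, 3, 4, 11, m), (28, 35, 3, 4, 16, m), (28, 35, 3, 4, 27, a), (28, 35, 3, 4, 34, x), (28, 35, 3, 4, 38, q), (28, 35, 3, 4, 39, v), (28, 35, 3, 4, 6, a), (28, 35, 40, 8, 11, m), (28, 35, 40, 8, 16, m), (28, 35, 40, 8, 27, a), (28, 35, 40, 8, 34, x), (28, 35, 40, 8, 38, q), (28, 35, 40, 8, 39, v), (28, 35, 40, 8, 6, a)}
Keep only column(s) F, D (27 duplicate(s) eliminated): {(11, 35), (16, 35), (2, 39), (27, 35), (32, 39), (34, 35), (38, 35), (39, 35), (5, 39), (6, 35)}
Filtering on F < 34 leaves {(11, 35), (16, 35), (2, 39), (27, 35), (32, 39), (5, 39), (6, 35)}.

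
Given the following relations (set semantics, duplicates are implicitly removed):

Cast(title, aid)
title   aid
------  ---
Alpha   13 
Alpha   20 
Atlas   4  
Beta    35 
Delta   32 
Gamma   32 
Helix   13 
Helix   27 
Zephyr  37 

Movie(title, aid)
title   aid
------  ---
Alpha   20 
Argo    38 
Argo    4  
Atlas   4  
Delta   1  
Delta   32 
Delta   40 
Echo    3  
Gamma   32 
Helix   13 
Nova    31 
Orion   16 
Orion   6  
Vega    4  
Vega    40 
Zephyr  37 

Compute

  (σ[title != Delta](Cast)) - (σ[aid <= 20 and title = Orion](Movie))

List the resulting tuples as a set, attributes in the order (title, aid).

{(Alpha, 13), (Alpha, 20), (Atlas, 4), (Beta, 35), (Gamma, 32), (Helix, 13), (Helix, 27), (Zephyr, 37)}

Selection title != Delta: {(Alpha, 13), (Alpha, 20), (Atlas, 4), (Beta, 35), (Gamma, 32), (Helix, 13), (Helix, 27), (Zephyr, 37)}
Selection aid <= 20 and title = Orion: {(Orion, 16), (Orion, 6)}
Set difference of the two operands is {(Alpha, 13), (Alpha, 20), (Atlas, 4), (Beta, 35), (Gamma, 32), (Helix, 13), (Helix, 27), (Zephyr, 37)}.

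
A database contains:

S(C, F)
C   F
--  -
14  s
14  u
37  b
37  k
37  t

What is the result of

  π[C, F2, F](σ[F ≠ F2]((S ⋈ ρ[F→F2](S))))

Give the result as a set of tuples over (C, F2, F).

{(14, s, u), (14, u, s), (37, b, k), (37, b, t), (37, k, b), (37, k, t), (37, t, b), (37, t, k)}

ρ[F→F2]: schema becomes (C, F2); tuples unchanged.
Joining S and ρ[F→F2](S) on C yields {(14, s, s), (14, s, u), (14, u, s), (14, u, u), (37, b, b), (37, b, k), (37, b, t), (37, k, b), (37, k, k), (37, k, t), (37, t, b), (37, t, k), (37, t, t)}.
Filtering on F ≠ F2 leaves {(14, s, u), (14, u, s), (37, b, k), (37, b, t), (37, k, b), (37, k, t), (37, t, b), (37, t, k)}.
π[C, F2, F]: project onto (C, F2, F) → {(14, s, u), (14, u, s), (37, b, k), (37, b, t), (37, k, b), (37, k, t), (37, t, b), (37, t, k)}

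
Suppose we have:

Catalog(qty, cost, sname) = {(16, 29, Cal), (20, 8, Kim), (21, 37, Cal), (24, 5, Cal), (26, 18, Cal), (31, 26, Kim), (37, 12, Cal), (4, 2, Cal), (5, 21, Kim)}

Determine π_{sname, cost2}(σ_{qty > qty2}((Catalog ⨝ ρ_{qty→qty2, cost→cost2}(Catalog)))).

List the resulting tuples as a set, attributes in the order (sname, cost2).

{(Cal, 18), (Cal, 2), (Cal, 29), (Cal, 37), (Cal, 5), (Kim, 21), (Kim, 8)}

ρ[qty→qty2, cost→cost2]: schema becomes (qty2, cost2, sname); tuples unchanged.
Catalog ⋈ ρ_{qty→qty2, cost→cost2}(Catalog) (natural join on sname): {(16, 29, Cal, 16, 29), (16, 29, Cal, 21, 37), (16, 29, Cal, 24, 5), (16, 29, Cal, 26, 18), (16, 29, Cal, 37, 12), (16, 29, Cal, 4, 2), (20, 8, Kim, 20, 8), (20, 8, Kim, 31, 26), (20, 8, Kim, 5, 21), (21, 37, Cal, 16, 29), (21, 37, Cal, 21, 37), (21, 37, Cal, 24, 5), (21, 37, Cal, 26, 18), (21, 37, Cal, 37, 12), (21, 37, Cal, 4, 2), (24, 5, Cal, 16, 29), (24, 5, Cal, 21, 37), (24, 5, Cal, 24, 5), (24, 5, Cal, 26, 18), (24, 5, Cal, 37, 12), (24, 5, Cal, 4, 2), (26, 18, Cal, 16, 29), (26, 18, Cal, 21, 37), (26, 18, Cal, 24, 5), (26, 18, Cal, 26, 18), (26, 18, Cal, 37, 12), (26, 18, Cal, 4, 2), (31, 26, Kim, 20, 8), (31, 26, Kim, 31, 26), (31, 26, Kim, 5, 21), (37, 12, Cal, 16, 29), (37, 12, Cal, 21, 37), (37, 12, Cal, 24, 5), (37, 12, Cal, 26, 18), (37, 12, Cal, 37, 12), (37, 12, Cal, 4, 2), (4, 2, Cal, 16, 29), (4, 2, Cal, 21, 37), (4, 2, Cal, 24, 5), (4, 2, Cal, 26, 18), (4, 2, Cal, 37, 12), (4, 2, Cal, 4, 2), (5, 21, Kim, 20, 8), (5, 21, Kim, 31, 26), (5, 21, Kim, 5, 21)}
Filtering on qty > qty2 leaves {(16, 29, Cal, 4, 2), (20, 8, Kim, 5, 21), (21, 37, Cal, 16, 29), (21, 37, Cal, 4, 2), (24, 5, Cal, 16, 29), (24, 5, Cal, 21, 37), (24, 5, Cal, 4, 2), (26, 18, Cal, 16, 29), (26, 18, Cal, 21, 37), (26, 18, Cal, 24, 5), (26, 18, Cal, 4, 2), (31, 26, Kim, 20, 8), (31, 26, Kim, 5, 21), (37, 12, Cal, 16, 29), (37, 12, Cal, 21, 37), (37, 12, Cal, 24, 5), (37, 12, Cal, 26, 18), (37, 12, Cal, 4, 2)}.
Keep only column(s) sname, cost2 (11 duplicate(s) eliminated): {(Cal, 18), (Cal, 2), (Cal, 29), (Cal, 37), (Cal, 5), (Kim, 21), (Kim, 8)}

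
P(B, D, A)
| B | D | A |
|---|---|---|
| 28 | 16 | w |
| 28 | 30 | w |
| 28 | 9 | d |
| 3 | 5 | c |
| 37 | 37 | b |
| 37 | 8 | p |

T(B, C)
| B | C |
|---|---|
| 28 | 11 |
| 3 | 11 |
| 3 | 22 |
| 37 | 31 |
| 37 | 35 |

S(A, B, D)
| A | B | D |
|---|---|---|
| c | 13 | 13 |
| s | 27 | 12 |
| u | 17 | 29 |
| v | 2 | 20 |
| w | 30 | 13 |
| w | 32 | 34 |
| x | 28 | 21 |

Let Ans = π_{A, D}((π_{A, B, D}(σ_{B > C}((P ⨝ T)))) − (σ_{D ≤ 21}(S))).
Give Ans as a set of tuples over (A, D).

Natural join on B: {(28, 16, w, 11), (28, 30, w, 11), (28, 9, d, 11), (3, 5, c, 11), (3, 5, c, 22), (37, 37, b, 31), (37, 37, b, 35), (37, 8, p, 31), (37, 8, p, 35)}
Filtering on B > C leaves {(28, 16, w, 11), (28, 30, w, 11), (28, 9, d, 11), (37, 37, b, 31), (37, 37, b, 35), (37, 8, p, 31), (37, 8, p, 35)}.
Keep only column(s) A, B, D (2 duplicate(s) eliminated): {(b, 37, 37), (d, 28, 9), (p, 37, 8), (w, 28, 16), (w, 28, 30)}
Filtering on D ≤ 21 leaves {(c, 13, 13), (s, 27, 12), (v, 2, 20), (w, 30, 13), (x, 28, 21)}.
Set difference of the two operands is {(b, 37, 37), (d, 28, 9), (p, 37, 8), (w, 28, 16), (w, 28, 30)}.
Keep only column(s) A, D: {(b, 37), (d, 9), (p, 8), (w, 16), (w, 30)}

{(b, 37), (d, 9), (p, 8), (w, 16), (w, 30)}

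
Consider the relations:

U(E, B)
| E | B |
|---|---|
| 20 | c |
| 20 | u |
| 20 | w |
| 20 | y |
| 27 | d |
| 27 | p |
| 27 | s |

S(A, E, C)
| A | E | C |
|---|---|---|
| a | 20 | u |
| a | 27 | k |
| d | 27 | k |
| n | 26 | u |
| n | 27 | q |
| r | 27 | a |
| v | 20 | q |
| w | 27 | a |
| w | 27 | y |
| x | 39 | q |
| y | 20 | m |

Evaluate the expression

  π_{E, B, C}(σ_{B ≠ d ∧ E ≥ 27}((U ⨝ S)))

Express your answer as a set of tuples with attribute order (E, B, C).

Joining U and S on E yields {(20, c, a, u), (20, c, v, q), (20, c, y, m), (20, u, a, u), (20, u, v, q), (20, u, y, m), (20, w, a, u), (20, w, v, q), (20, w, y, m), (20, y, a, u), (20, y, v, q), (20, y, y, m), (27, d, a, k), (27, d, d, k), (27, d, n, q), (27, d, r, a), (27, d, w, a), (27, d, w, y), (27, p, a, k), (27, p, d, k), (27, p, n, q), (27, p, r, a), (27, p, w, a), (27, p, w, y), (27, s, a, k), (27, s, d, k), (27, s, n, q), (27, s, r, a), (27, s, w, a), (27, s, w, y)}.
Apply σ_{B ≠ d ∧ E ≥ 27}; surviving tuples: {(27, p, a, k), (27, p, d, k), (27, p, n, q), (27, p, r, a), (27, p, w, a), (27, p, w, y), (27, s, a, k), (27, s, d, k), (27, s, n, q), (27, s, r, a), (27, s, w, a), (27, s, w, y)}
π[E, B, C]: project onto (E, B, C) (4 duplicate(s) eliminated) → {(27, p, a), (27, p, k), (27, p, q), (27, p, y), (27, s, a), (27, s, k), (27, s, q), (27, s, y)}

{(27, p, a), (27, p, k), (27, p, q), (27, p, y), (27, s, a), (27, s, k), (27, s, q), (27, s, y)}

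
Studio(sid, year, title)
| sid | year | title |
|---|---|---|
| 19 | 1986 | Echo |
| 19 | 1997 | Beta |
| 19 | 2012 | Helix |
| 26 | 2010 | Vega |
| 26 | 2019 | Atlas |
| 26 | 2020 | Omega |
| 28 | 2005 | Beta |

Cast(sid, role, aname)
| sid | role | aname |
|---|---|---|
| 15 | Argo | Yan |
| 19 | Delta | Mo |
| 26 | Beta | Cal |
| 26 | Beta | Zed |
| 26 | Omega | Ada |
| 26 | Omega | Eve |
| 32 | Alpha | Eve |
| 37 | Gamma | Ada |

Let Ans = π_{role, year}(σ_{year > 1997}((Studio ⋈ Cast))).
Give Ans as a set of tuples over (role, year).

{(Beta, 2010), (Beta, 2019), (Beta, 2020), (Delta, 2012), (Omega, 2010), (Omega, 2019), (Omega, 2020)}

Natural join on sid: {(19, 1986, Echo, Delta, Mo), (19, 1997, Beta, Delta, Mo), (19, 2012, Helix, Delta, Mo), (26, 2010, Vega, Beta, Cal), (26, 2010, Vega, Beta, Zed), (26, 2010, Vega, Omega, Ada), (26, 2010, Vega, Omega, Eve), (26, 2019, Atlas, Beta, Cal), (26, 2019, Atlas, Beta, Zed), (26, 2019, Atlas, Omega, Ada), (26, 2019, Atlas, Omega, Eve), (26, 2020, Omega, Beta, Cal), (26, 2020, Omega, Beta, Zed), (26, 2020, Omega, Omega, Ada), (26, 2020, Omega, Omega, Eve)}
Selection year > 1997: {(19, 2012, Helix, Delta, Mo), (26, 2010, Vega, Beta, Cal), (26, 2010, Vega, Beta, Zed), (26, 2010, Vega, Omega, Ada), (26, 2010, Vega, Omega, Eve), (26, 2019, Atlas, Beta, Cal), (26, 2019, Atlas, Beta, Zed), (26, 2019, Atlas, Omega, Ada), (26, 2019, Atlas, Omega, Eve), (26, 2020, Omega, Beta, Cal), (26, 2020, Omega, Beta, Zed), (26, 2020, Omega, Omega, Ada), (26, 2020, Omega, Omega, Eve)}
Keep only column(s) role, year (6 duplicate(s) eliminated): {(Beta, 2010), (Beta, 2019), (Beta, 2020), (Delta, 2012), (Omega, 2010), (Omega, 2019), (Omega, 2020)}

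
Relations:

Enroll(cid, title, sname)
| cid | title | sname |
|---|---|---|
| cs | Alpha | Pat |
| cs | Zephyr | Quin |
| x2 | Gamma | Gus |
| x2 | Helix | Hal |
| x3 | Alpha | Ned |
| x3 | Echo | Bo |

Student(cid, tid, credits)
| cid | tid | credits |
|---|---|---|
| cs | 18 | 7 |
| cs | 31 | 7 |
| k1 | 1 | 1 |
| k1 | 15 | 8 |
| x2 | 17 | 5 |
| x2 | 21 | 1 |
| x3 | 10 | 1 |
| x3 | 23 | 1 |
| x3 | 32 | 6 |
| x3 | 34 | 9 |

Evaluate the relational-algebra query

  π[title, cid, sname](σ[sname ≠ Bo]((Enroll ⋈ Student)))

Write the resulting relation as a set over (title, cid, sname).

{(Alpha, cs, Pat), (Alpha, x3, Ned), (Gamma, x2, Gus), (Helix, x2, Hal), (Zephyr, cs, Quin)}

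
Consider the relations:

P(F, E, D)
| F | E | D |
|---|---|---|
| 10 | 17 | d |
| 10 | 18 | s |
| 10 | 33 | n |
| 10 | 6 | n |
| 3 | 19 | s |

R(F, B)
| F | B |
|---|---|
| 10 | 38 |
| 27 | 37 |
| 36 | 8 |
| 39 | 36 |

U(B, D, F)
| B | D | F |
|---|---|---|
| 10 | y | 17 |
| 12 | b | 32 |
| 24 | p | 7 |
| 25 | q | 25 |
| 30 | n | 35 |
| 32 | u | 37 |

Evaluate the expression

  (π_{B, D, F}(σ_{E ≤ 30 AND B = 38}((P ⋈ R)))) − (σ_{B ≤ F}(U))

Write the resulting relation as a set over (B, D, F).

{(38, d, 10), (38, n, 10), (38, s, 10)}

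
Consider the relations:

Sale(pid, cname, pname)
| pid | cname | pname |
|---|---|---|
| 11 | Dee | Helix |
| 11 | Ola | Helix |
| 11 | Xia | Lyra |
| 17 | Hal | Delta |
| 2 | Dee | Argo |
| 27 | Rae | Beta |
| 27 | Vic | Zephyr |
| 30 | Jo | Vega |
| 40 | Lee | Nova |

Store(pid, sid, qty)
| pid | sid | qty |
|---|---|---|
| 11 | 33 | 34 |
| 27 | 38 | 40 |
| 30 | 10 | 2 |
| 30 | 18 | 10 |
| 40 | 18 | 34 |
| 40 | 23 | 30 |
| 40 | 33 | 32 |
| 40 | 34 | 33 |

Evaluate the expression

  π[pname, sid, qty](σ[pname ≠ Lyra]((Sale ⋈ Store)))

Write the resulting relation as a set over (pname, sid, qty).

Natural join on pid: {(11, Dee, Helix, 33, 34), (11, Ola, Helix, 33, 34), (11, Xia, Lyra, 33, 34), (27, Rae, Beta, 38, 40), (27, Vic, Zephyr, 38, 40), (30, Jo, Vega, 10, 2), (30, Jo, Vega, 18, 10), (40, Lee, Nova, 18, 34), (40, Lee, Nova, 23, 30), (40, Lee, Nova, 33, 32), (40, Lee, Nova, 34, 33)}
σ[pname ≠ Lyra]: keep tuples satisfying pname ≠ Lyra → {(11, Dee, Helix, 33, 34), (11, Ola, Helix, 33, 34), (27, Rae, Beta, 38, 40), (27, Vic, Zephyr, 38, 40), (30, Jo, Vega, 10, 2), (30, Jo, Vega, 18, 10), (40, Lee, Nova, 18, 34), (40, Lee, Nova, 23, 30), (40, Lee, Nova, 33, 32), (40, Lee, Nova, 34, 33)}
π_{pname, sid, qty} gives {(Beta, 38, 40), (Helix, 33, 34), (Nova, 18, 34), (Nova, 23, 30), (Nova, 33, 32), (Nova, 34, 33), (Vega, 10, 2), (Vega, 18, 10), (Zephyr, 38, 40)} (1 duplicate(s) eliminated).

{(Beta, 38, 40), (Helix, 33, 34), (Nova, 18, 34), (Nova, 23, 30), (Nova, 33, 32), (Nova, 34, 33), (Vega, 10, 2), (Vega, 18, 10), (Zephyr, 38, 40)}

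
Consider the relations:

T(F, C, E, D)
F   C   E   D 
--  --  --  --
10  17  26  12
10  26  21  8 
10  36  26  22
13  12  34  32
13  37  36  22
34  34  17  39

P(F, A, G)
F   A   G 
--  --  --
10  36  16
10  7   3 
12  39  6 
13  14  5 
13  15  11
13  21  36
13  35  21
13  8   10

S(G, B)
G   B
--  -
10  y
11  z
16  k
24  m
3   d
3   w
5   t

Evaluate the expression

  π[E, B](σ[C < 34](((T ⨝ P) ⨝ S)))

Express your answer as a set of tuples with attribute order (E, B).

{(21, d), (21, k), (21, w), (26, d), (26, k), (26, w), (34, t), (34, y), (34, z)}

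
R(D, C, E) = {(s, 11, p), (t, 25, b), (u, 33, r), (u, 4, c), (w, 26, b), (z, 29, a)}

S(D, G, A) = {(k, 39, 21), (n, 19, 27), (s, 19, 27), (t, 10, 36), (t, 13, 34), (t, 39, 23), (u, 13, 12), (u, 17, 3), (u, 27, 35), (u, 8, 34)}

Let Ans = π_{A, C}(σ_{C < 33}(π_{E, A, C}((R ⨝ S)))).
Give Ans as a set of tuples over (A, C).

Natural join on D: {(s, 11, p, 19, 27), (t, 25, b, 10, 36), (t, 25, b, 13, 34), (t, 25, b, 39, 23), (u, 33, r, 13, 12), (u, 33, r, 17, 3), (u, 33, r, 27, 35), (u, 33, r, 8, 34), (u, 4, c, 13, 12), (u, 4, c, 17, 3), (u, 4, c, 27, 35), (u, 4, c, 8, 34)}
π_{E, A, C} gives {(b, 23, 25), (b, 34, 25), (b, 36, 25), (c, 12, 4), (c, 3, 4), (c, 34, 4), (c, 35, 4), (p, 27, 11), (r, 12, 33), (r, 3, 33), (r, 34, 33), (r, 35, 33)}.
Filtering on C < 33 leaves {(b, 23, 25), (b, 34, 25), (b, 36, 25), (c, 12, 4), (c, 3, 4), (c, 34, 4), (c, 35, 4), (p, 27, 11)}.
π_{A, C} gives {(12, 4), (23, 25), (27, 11), (3, 4), (34, 25), (34, 4), (35, 4), (36, 25)}.

{(12, 4), (23, 25), (27, 11), (3, 4), (34, 25), (34, 4), (35, 4), (36, 25)}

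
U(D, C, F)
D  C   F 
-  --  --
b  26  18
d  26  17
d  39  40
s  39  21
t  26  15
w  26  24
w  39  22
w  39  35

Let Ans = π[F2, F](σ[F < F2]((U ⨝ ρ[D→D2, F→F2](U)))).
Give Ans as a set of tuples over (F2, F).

ρ[D→D2, F→F2]: schema becomes (D2, C, F2); tuples unchanged.
Natural join on C: {(b, 26, 18, b, 18), (b, 26, 18, d, 17), (b, 26, 18, t, 15), (b, 26, 18, w, 24), (d, 26, 17, b, 18), (d, 26, 17, d, 17), (d, 26, 17, t, 15), (d, 26, 17, w, 24), (d, 39, 40, d, 40), (d, 39, 40, s, 21), (d, 39, 40, w, 22), (d, 39, 40, w, 35), (s, 39, 21, d, 40), (s, 39, 21, s, 21), (s, 39, 21, w, 22), (s, 39, 21, w, 35), (t, 26, 15, b, 18), (t, 26, 15, d, 17), (t, 26, 15, t, 15), (t, 26, 15, w, 24), (w, 26, 24, b, 18), (w, 26, 24, d, 17), (w, 26, 24, t, 15), (w, 26, 24, w, 24), (w, 39, 22, d, 40), (w, 39, 22, s, 21), (w, 39, 22, w, 22), (w, 39, 22, w, 35), (w, 39, 35, d, 40), (w, 39, 35, s, 21), (w, 39, 35, w, 22), (w, 39, 35, w, 35)}
Apply σ_{F < F2}; surviving tuples: {(b, 26, 18, w, 24), (d, 26, 17, b, 18), (d, 26, 17, w, 24), (s, 39, 21, d, 40), (s, 39, 21, w, 22), (s, 39, 21, w, 35), (t, 26, 15, b, 18), (t, 26, 15, d, 17), (t, 26, 15, w, 24), (w, 39, 22, d, 40), (w, 39, 22, w, 35), (w, 39, 35, d, 40)}
Projecting to F2, F: {(17, 15), (18, 15), (18, 17), (22, 21), (24, 15), (24, 17), (24, 18), (35, 21), (35, 22), (40, 21), (40, 22), (40, 35)}

{(17, 15), (18, 15), (18, 17), (22, 21), (24, 15), (24, 17), (24, 18), (35, 21), (35, 22), (40, 21), (40, 22), (40, 35)}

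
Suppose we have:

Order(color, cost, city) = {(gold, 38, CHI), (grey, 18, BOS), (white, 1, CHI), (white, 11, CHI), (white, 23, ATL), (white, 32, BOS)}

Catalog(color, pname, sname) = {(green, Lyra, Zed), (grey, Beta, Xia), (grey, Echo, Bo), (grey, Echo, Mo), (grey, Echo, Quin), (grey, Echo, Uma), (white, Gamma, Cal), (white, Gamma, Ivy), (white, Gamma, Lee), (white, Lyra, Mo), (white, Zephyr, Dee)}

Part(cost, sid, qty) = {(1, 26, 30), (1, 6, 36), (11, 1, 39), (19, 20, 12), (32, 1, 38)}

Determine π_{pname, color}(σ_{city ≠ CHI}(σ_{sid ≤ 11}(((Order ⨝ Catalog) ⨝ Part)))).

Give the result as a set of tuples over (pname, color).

{(Gamma, white), (Lyra, white), (Zephyr, white)}

Joining Order and Catalog on color yields {(grey, 18, BOS, Beta, Xia), (grey, 18, BOS, Echo, Bo), (grey, 18, BOS, Echo, Mo), (grey, 18, BOS, Echo, Quin), (grey, 18, BOS, Echo, Uma), (white, 1, CHI, Gamma, Cal), (white, 1, CHI, Gamma, Ivy), (white, 1, CHI, Gamma, Lee), (white, 1, CHI, Lyra, Mo), (white, 1, CHI, Zephyr, Dee), (white, 11, CHI, Gamma, Cal), (white, 11, CHI, Gamma, Ivy), (white, 11, CHI, Gamma, Lee), (white, 11, CHI, Lyra, Mo), (white, 11, CHI, Zephyr, Dee), (white, 23, ATL, Gamma, Cal), (white, 23, ATL, Gamma, Ivy), (white, 23, ATL, Gamma, Lee), (white, 23, ATL, Lyra, Mo), (white, 23, ATL, Zephyr, Dee), (white, 32, BOS, Gamma, Cal), (white, 32, BOS, Gamma, Ivy), (white, 32, BOS, Gamma, Lee), (white, 32, BOS, Lyra, Mo), (white, 32, BOS, Zephyr, Dee)}.
Joining (Order ⨝ Catalog) and Part on cost yields {(white, 1, CHI, Gamma, Cal, 26, 30), (white, 1, CHI, Gamma, Cal, 6, 36), (white, 1, CHI, Gamma, Ivy, 26, 30), (white, 1, CHI, Gamma, Ivy, 6, 36), (white, 1, CHI, Gamma, Lee, 26, 30), (white, 1, CHI, Gamma, Lee, 6, 36), (white, 1, CHI, Lyra, Mo, 26, 30), (white, 1, CHI, Lyra, Mo, 6, 36), (white, 1, CHI, Zephyr, Dee, 26, 30), (white, 1, CHI, Zephyr, Dee, 6, 36), (white, 11, CHI, Gamma, Cal, 1, 39), (white, 11, CHI, Gamma, Ivy, 1, 39), (white, 11, CHI, Gamma, Lee, 1, 39), (white, 11, CHI, Lyra, Mo, 1, 39), (white, 11, CHI, Zephyr, Dee, 1, 39), (white, 32, BOS, Gamma, Cal, 1, 38), (white, 32, BOS, Gamma, Ivy, 1, 38), (white, 32, BOS, Gamma, Lee, 1, 38), (white, 32, BOS, Lyra, Mo, 1, 38), (white, 32, BOS, Zephyr, Dee, 1, 38)}.
Filtering on sid ≤ 11 leaves {(white, 1, CHI, Gamma, Cal, 6, 36), (white, 1, CHI, Gamma, Ivy, 6, 36), (white, 1, CHI, Gamma, Lee, 6, 36), (white, 1, CHI, Lyra, Mo, 6, 36), (white, 1, CHI, Zephyr, Dee, 6, 36), (white, 11, CHI, Gamma, Cal, 1, 39), (white, 11, CHI, Gamma, Ivy, 1, 39), (white, 11, CHI, Gamma, Lee, 1, 39), (white, 11, CHI, Lyra, Mo, 1, 39), (white, 11, CHI, Zephyr, Dee, 1, 39), (white, 32, BOS, Gamma, Cal, 1, 38), (white, 32, BOS, Gamma, Ivy, 1, 38), (white, 32, BOS, Gamma, Lee, 1, 38), (white, 32, BOS, Lyra, Mo, 1, 38), (white, 32, BOS, Zephyr, Dee, 1, 38)}.
Filtering on city ≠ CHI leaves {(white, 32, BOS, Gamma, Cal, 1, 38), (white, 32, BOS, Gamma, Ivy, 1, 38), (white, 32, BOS, Gamma, Lee, 1, 38), (white, 32, BOS, Lyra, Mo, 1, 38), (white, 32, BOS, Zephyr, Dee, 1, 38)}.
π[pname, color]: project onto (pname, color) (2 duplicate(s) eliminated) → {(Gamma, white), (Lyra, white), (Zephyr, white)}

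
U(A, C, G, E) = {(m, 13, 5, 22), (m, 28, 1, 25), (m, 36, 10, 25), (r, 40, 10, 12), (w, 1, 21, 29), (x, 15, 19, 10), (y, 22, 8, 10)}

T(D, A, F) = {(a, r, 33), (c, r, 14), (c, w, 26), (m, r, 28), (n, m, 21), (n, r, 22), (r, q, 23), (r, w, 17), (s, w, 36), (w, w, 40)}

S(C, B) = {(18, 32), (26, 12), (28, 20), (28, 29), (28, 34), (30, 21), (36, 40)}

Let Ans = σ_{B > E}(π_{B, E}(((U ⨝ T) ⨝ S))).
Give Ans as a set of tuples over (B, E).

Natural join on A: {(m, 13, 5, 22, n, 21), (m, 28, 1, 25, n, 21), (m, 36, 10, 25, n, 21), (r, 40, 10, 12, a, 33), (r, 40, 10, 12, c, 14), (r, 40, 10, 12, m, 28), (r, 40, 10, 12, n, 22), (w, 1, 21, 29, c, 26), (w, 1, 21, 29, r, 17), (w, 1, 21, 29, s, 36), (w, 1, 21, 29, w, 40)}
Natural join on C: {(m, 28, 1, 25, n, 21, 20), (m, 28, 1, 25, n, 21, 29), (m, 28, 1, 25, n, 21, 34), (m, 36, 10, 25, n, 21, 40)}
Keep only column(s) B, E: {(20, 25), (29, 25), (34, 25), (40, 25)}
σ[B > E]: keep tuples satisfying B > E → {(29, 25), (34, 25), (40, 25)}

{(29, 25), (34, 25), (40, 25)}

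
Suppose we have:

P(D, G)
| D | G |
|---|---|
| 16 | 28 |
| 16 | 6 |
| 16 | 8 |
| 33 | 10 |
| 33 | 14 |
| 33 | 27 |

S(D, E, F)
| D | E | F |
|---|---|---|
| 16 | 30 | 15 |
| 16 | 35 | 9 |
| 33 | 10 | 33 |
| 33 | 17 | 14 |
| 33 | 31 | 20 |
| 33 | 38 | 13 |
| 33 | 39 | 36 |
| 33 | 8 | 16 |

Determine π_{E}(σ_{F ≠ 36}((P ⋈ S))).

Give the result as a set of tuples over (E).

{10, 17, 30, 31, 35, 38, 8}

P ⋈ S (natural join on D): {(16, 28, 30, 15), (16, 28, 35, 9), (16, 6, 30, 15), (16, 6, 35, 9), (16, 8, 30, 15), (16, 8, 35, 9), (33, 10, 10, 33), (33, 10, 17, 14), (33, 10, 31, 20), (33, 10, 38, 13), (33, 10, 39, 36), (33, 10, 8, 16), (33, 14, 10, 33), (33, 14, 17, 14), (33, 14, 31, 20), (33, 14, 38, 13), (33, 14, 39, 36), (33, 14, 8, 16), (33, 27, 10, 33), (33, 27, 17, 14), (33, 27, 31, 20), (33, 27, 38, 13), (33, 27, 39, 36), (33, 27, 8, 16)}
Apply σ_{F ≠ 36}; surviving tuples: {(16, 28, 30, 15), (16, 28, 35, 9), (16, 6, 30, 15), (16, 6, 35, 9), (16, 8, 30, 15), (16, 8, 35, 9), (33, 10, 10, 33), (33, 10, 17, 14), (33, 10, 31, 20), (33, 10, 38, 13), (33, 10, 8, 16), (33, 14, 10, 33), (33, 14, 17, 14), (33, 14, 31, 20), (33, 14, 38, 13), (33, 14, 8, 16), (33, 27, 10, 33), (33, 27, 17, 14), (33, 27, 31, 20), (33, 27, 38, 13), (33, 27, 8, 16)}
Keep only column(s) E (14 duplicate(s) eliminated): {10, 17, 30, 31, 35, 38, 8}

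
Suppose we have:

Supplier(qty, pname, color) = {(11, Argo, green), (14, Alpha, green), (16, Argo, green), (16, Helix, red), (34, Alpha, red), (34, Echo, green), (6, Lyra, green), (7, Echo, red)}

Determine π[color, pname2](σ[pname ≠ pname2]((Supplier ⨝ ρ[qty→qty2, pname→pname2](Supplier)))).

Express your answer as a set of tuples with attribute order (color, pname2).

{(green, Alpha), (green, Argo), (green, Echo), (green, Lyra), (red, Alpha), (red, Echo), (red, Helix)}

ρ[qty→qty2, pname→pname2]: schema becomes (qty2, pname2, color); tuples unchanged.
Supplier ⋈ ρ[qty→qty2, pname→pname2](Supplier) (natural join on color): {(11, Argo, green, 11, Argo), (11, Argo, green, 14, Alpha), (11, Argo, green, 16, Argo), (11, Argo, green, 34, Echo), (11, Argo, green, 6, Lyra), (14, Alpha, green, 11, Argo), (14, Alpha, green, 14, Alpha), (14, Alpha, green, 16, Argo), (14, Alpha, green, 34, Echo), (14, Alpha, green, 6, Lyra), (16, Argo, green, 11, Argo), (16, Argo, green, 14, Alpha), (16, Argo, green, 16, Argo), (16, Argo, green, 34, Echo), (16, Argo, green, 6, Lyra), (16, Helix, red, 16, Helix), (16, Helix, red, 34, Alpha), (16, Helix, red, 7, Echo), (34, Alpha, red, 16, Helix), (34, Alpha, red, 34, Alpha), (34, Alpha, red, 7, Echo), (34, Echo, green, 11, Argo), (34, Echo, green, 14, Alpha), (34, Echo, green, 16, Argo), (34, Echo, green, 34, Echo), (34, Echo, green, 6, Lyra), (6, Lyra, green, 11, Argo), (6, Lyra, green, 14, Alpha), (6, Lyra, green, 16, Argo), (6, Lyra, green, 34, Echo), (6, Lyra, green, 6, Lyra), (7, Echo, red, 16, Helix), (7, Echo, red, 34, Alpha), (7, Echo, red, 7, Echo)}
Apply σ_{pname ≠ pname2}; surviving tuples: {(11, Argo, green, 14, Alpha), (11, Argo, green, 34, Echo), (11, Argo, green, 6, Lyra), (14, Alpha, green, 11, Argo), (14, Alpha, green, 16, Argo), (14, Alpha, green, 34, Echo), (14, Alpha, green, 6, Lyra), (16, Argo, green, 14, Alpha), (16, Argo, green, 34, Echo), (16, Argo, green, 6, Lyra), (16, Helix, red, 34, Alpha), (16, Helix, red, 7, Echo), (34, Alpha, red, 16, Helix), (34, Alpha, red, 7, Echo), (34, Echo, green, 11, Argo), (34, Echo, green, 14, Alpha), (34, Echo, green, 16, Argo), (34, Echo, green, 6, Lyra), (6, Lyra, green, 11, Argo), (6, Lyra, green, 14, Alpha), (6, Lyra, green, 16, Argo), (6, Lyra, green, 34, Echo), (7, Echo, red, 16, Helix), (7, Echo, red, 34, Alpha)}
Projecting to color, pname2 (17 duplicate(s) eliminated): {(green, Alpha), (green, Argo), (green, Echo), (green, Lyra), (red, Alpha), (red, Echo), (red, Helix)}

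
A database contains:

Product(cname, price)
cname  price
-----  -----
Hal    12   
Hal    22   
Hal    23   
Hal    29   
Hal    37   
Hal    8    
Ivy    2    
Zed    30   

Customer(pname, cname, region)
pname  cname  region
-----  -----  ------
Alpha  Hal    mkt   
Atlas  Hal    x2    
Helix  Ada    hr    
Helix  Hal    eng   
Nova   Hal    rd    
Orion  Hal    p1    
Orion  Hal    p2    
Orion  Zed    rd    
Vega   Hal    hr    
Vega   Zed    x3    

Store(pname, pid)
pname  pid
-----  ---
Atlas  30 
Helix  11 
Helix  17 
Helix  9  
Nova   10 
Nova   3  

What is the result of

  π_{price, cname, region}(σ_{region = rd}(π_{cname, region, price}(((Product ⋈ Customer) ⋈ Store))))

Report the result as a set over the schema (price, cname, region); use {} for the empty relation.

Natural join on cname: {(Hal, 12, Alpha, mkt), (Hal, 12, Atlas, x2), (Hal, 12, Helix, eng), (Hal, 12, Nova, rd), (Hal, 12, Orion, p1), (Hal, 12, Orion, p2), (Hal, 12, Vega, hr), (Hal, 22, Alpha, mkt), (Hal, 22, Atlas, x2), (Hal, 22, Helix, eng), (Hal, 22, Nova, rd), (Hal, 22, Orion, p1), (Hal, 22, Orion, p2), (Hal, 22, Vega, hr), (Hal, 23, Alpha, mkt), (Hal, 23, Atlas, x2), (Hal, 23, Helix, eng), (Hal, 23, Nova, rd), (Hal, 23, Orion, p1), (Hal, 23, Orion, p2), (Hal, 23, Vega, hr), (Hal, 29, Alpha, mkt), (Hal, 29, Atlas, x2), (Hal, 29, Helix, eng), (Hal, 29, Nova, rd), (Hal, 29, Orion, p1), (Hal, 29, Orion, p2), (Hal, 29, Vega, hr), (Hal, 37, Alpha, mkt), (Hal, 37, Atlas, x2), (Hal, 37, Helix, eng), (Hal, 37, Nova, rd), (Hal, 37, Orion, p1), (Hal, 37, Orion, p2), (Hal, 37, Vega, hr), (Hal, 8, Alpha, mkt), (Hal, 8, Atlas, x2), (Hal, 8, Helix, eng), (Hal, 8, Nova, rd), (Hal, 8, Orion, p1), (Hal, 8, Orion, p2), (Hal, 8, Vega, hr), (Zed, 30, Orion, rd), (Zed, 30, Vega, x3)}
Natural join on pname: {(Hal, 12, Atlas, x2, 30), (Hal, 12, Helix, eng, 11), (Hal, 12, Helix, eng, 17), (Hal, 12, Helix, eng, 9), (Hal, 12, Nova, rd, 10), (Hal, 12, Nova, rd, 3), (Hal, 22, Atlas, x2, 30), (Hal, 22, Helix, eng, 11), (Hal, 22, Helix, eng, 17), (Hal, 22, Helix, eng, 9), (Hal, 22, Nova, rd, 10), (Hal, 22, Nova, rd, 3), (Hal, 23, Atlas, x2, 30), (Hal, 23, Helix, eng, 11), (Hal, 23, Helix, eng, 17), (Hal, 23, Helix, eng, 9), (Hal, 23, Nova, rd, 10), (Hal, 23, Nova, rd, 3), (Hal, 29, Atlas, x2, 30), (Hal, 29, Helix, eng, 11), (Hal, 29, Helix, eng, 17), (Hal, 29, Helix, eng, 9), (Hal, 29, Nova, rd, 10), (Hal, 29, Nova, rd, 3), (Hal, 37, Atlas, x2, 30), (Hal, 37, Helix, eng, 11), (Hal, 37, Helix, eng, 17), (Hal, 37, Helix, eng, 9), (Hal, 37, Nova, rd, 10), (Hal, 37, Nova, rd, 3), (Hal, 8, Atlas, x2, 30), (Hal, 8, Helix, eng, 11), (Hal, 8, Helix, eng, 17), (Hal, 8, Helix, eng, 9), (Hal, 8, Nova, rd, 10), (Hal, 8, Nova, rd, 3)}
Keep only column(s) cname, region, price (18 duplicate(s) eliminated): {(Hal, eng, 12), (Hal, eng, 22), (Hal, eng, 23), (Hal, eng, 29), (Hal, eng, 37), (Hal, eng, 8), (Hal, rd, 12), (Hal, rd, 22), (Hal, rd, 23), (Hal, rd, 29), (Hal, rd, 37), (Hal, rd, 8), (Hal, x2, 12), (Hal, x2, 22), (Hal, x2, 23), (Hal, x2, 29), (Hal, x2, 37), (Hal, x2, 8)}
Apply σ_{region = rd}; surviving tuples: {(Hal, rd, 12), (Hal, rd, 22), (Hal, rd, 23), (Hal, rd, 29), (Hal, rd, 37), (Hal, rd, 8)}
Keep only column(s) price, cname, region: {(12, Hal, rd), (22, Hal, rd), (23, Hal, rd), (29, Hal, rd), (37, Hal, rd), (8, Hal, rd)}

{(12, Hal, rd), (22, Hal, rd), (23, Hal, rd), (29, Hal, rd), (37, Hal, rd), (8, Hal, rd)}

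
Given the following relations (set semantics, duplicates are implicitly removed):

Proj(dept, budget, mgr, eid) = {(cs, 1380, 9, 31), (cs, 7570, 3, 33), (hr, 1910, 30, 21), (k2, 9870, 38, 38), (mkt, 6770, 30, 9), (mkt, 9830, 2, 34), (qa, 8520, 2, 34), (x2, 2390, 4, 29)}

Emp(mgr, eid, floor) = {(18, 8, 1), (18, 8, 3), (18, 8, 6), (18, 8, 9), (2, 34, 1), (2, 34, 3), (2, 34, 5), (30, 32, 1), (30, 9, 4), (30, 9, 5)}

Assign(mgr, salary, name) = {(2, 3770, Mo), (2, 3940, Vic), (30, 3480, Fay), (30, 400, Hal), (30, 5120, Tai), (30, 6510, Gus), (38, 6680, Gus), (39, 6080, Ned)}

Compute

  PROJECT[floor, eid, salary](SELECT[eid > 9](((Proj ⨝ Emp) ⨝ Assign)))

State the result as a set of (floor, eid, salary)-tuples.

{(1, 34, 3770), (1, 34, 3940), (3, 34, 3770), (3, 34, 3940), (5, 34, 3770), (5, 34, 3940)}

Natural join on mgr, eid: {(mkt, 6770, 30, 9, 4), (mkt, 6770, 30, 9, 5), (mkt, 9830, 2, 34, 1), (mkt, 9830, 2, 34, 3), (mkt, 9830, 2, 34, 5), (qa, 8520, 2, 34, 1), (qa, 8520, 2, 34, 3), (qa, 8520, 2, 34, 5)}
Natural join on mgr: {(mkt, 6770, 30, 9, 4, 3480, Fay), (mkt, 6770, 30, 9, 4, 400, Hal), (mkt, 6770, 30, 9, 4, 5120, Tai), (mkt, 6770, 30, 9, 4, 6510, Gus), (mkt, 6770, 30, 9, 5, 3480, Fay), (mkt, 6770, 30, 9, 5, 400, Hal), (mkt, 6770, 30, 9, 5, 5120, Tai), (mkt, 6770, 30, 9, 5, 6510, Gus), (mkt, 9830, 2, 34, 1, 3770, Mo), (mkt, 9830, 2, 34, 1, 3940, Vic), (mkt, 9830, 2, 34, 3, 3770, Mo), (mkt, 9830, 2, 34, 3, 3940, Vic), (mkt, 9830, 2, 34, 5, 3770, Mo), (mkt, 9830, 2, 34, 5, 3940, Vic), (qa, 8520, 2, 34, 1, 3770, Mo), (qa, 8520, 2, 34, 1, 3940, Vic), (qa, 8520, 2, 34, 3, 3770, Mo), (qa, 8520, 2, 34, 3, 3940, Vic), (qa, 8520, 2, 34, 5, 3770, Mo), (qa, 8520, 2, 34, 5, 3940, Vic)}
σ[eid > 9]: keep tuples satisfying eid > 9 → {(mkt, 9830, 2, 34, 1, 3770, Mo), (mkt, 9830, 2, 34, 1, 3940, Vic), (mkt, 9830, 2, 34, 3, 3770, Mo), (mkt, 9830, 2, 34, 3, 3940, Vic), (mkt, 9830, 2, 34, 5, 3770, Mo), (mkt, 9830, 2, 34, 5, 3940, Vic), (qa, 8520, 2, 34, 1, 3770, Mo), (qa, 8520, 2, 34, 1, 3940, Vic), (qa, 8520, 2, 34, 3, 3770, Mo), (qa, 8520, 2, 34, 3, 3940, Vic), (qa, 8520, 2, 34, 5, 3770, Mo), (qa, 8520, 2, 34, 5, 3940, Vic)}
Projecting to floor, eid, salary (6 duplicate(s) eliminated): {(1, 34, 3770), (1, 34, 3940), (3, 34, 3770), (3, 34, 3940), (5, 34, 3770), (5, 34, 3940)}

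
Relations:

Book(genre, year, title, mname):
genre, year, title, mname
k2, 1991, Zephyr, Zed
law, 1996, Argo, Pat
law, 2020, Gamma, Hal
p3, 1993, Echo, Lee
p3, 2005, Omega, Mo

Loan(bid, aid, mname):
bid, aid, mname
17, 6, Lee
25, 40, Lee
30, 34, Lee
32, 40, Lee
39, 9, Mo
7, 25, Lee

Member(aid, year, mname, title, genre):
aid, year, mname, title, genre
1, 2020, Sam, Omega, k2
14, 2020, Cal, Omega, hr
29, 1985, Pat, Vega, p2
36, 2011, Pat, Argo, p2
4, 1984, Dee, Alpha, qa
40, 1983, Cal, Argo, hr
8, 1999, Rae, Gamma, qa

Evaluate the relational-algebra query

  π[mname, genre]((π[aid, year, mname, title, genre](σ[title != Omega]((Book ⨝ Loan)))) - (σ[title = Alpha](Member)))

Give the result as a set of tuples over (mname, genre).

{(Lee, p3)}

Book ⋈ Loan (natural join on mname): {(p3, 1993, Echo, Lee, 17, 6), (p3, 1993, Echo, Lee, 25, 40), (p3, 1993, Echo, Lee, 30, 34), (p3, 1993, Echo, Lee, 32, 40), (p3, 1993, Echo, Lee, 7, 25), (p3, 2005, Omega, Mo, 39, 9)}
Apply σ_{title != Omega}; surviving tuples: {(p3, 1993, Echo, Lee, 17, 6), (p3, 1993, Echo, Lee, 25, 40), (p3, 1993, Echo, Lee, 30, 34), (p3, 1993, Echo, Lee, 32, 40), (p3, 1993, Echo, Lee, 7, 25)}
π_{aid, year, mname, title, genre} gives {(25, 1993, Lee, Echo, p3), (34, 1993, Lee, Echo, p3), (40, 1993, Lee, Echo, p3), (6, 1993, Lee, Echo, p3)} (1 duplicate(s) eliminated).
Apply σ_{title = Alpha}; surviving tuples: {(4, 1984, Dee, Alpha, qa)}
Taking the difference: {(25, 1993, Lee, Echo, p3), (34, 1993, Lee, Echo, p3), (40, 1993, Lee, Echo, p3), (6, 1993, Lee, Echo, p3)}
π_{mname, genre} gives {(Lee, p3)} (3 duplicate(s) eliminated).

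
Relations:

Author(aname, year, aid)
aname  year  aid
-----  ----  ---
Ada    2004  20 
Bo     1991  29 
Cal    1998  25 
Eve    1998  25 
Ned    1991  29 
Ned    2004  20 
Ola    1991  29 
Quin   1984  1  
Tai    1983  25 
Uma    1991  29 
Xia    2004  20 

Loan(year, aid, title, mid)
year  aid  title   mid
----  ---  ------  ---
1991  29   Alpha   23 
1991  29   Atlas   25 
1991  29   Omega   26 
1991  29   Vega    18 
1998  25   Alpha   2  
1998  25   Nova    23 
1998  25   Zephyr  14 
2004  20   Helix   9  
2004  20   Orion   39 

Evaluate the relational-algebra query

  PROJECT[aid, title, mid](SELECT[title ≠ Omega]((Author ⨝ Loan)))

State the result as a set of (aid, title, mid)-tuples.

Author ⋈ Loan (natural join on year, aid): {(Ada, 2004, 20, Helix, 9), (Ada, 2004, 20, Orion, 39), (Bo, 1991, 29, Alpha, 23), (Bo, 1991, 29, Atlas, 25), (Bo, 1991, 29, Omega, 26), (Bo, 1991, 29, Vega, 18), (Cal, 1998, 25, Alpha, 2), (Cal, 1998, 25, Nova, 23), (Cal, 1998, 25, Zephyr, 14), (Eve, 1998, 25, Alpha, 2), (Eve, 1998, 25, Nova, 23), (Eve, 1998, 25, Zephyr, 14), (Ned, 1991, 29, Alpha, 23), (Ned, 1991, 29, Atlas, 25), (Ned, 1991, 29, Omega, 26), (Ned, 1991, 29, Vega, 18), (Ned, 2004, 20, Helix, 9), (Ned, 2004, 20, Orion, 39), (Ola, 1991, 29, Alpha, 23), (Ola, 1991, 29, Atlas, 25), (Ola, 1991, 29, Omega, 26), (Ola, 1991, 29, Vega, 18), (Uma, 1991, 29, Alpha, 23), (Uma, 1991, 29, Atlas, 25), (Uma, 1991, 29, Omega, 26), (Uma, 1991, 29, Vega, 18), (Xia, 2004, 20, Helix, 9), (Xia, 2004, 20, Orion, 39)}
Apply σ_{title ≠ Omega}; surviving tuples: {(Ada, 2004, 20, Helix, 9), (Ada, 2004, 20, Orion, 39), (Bo, 1991, 29, Alpha, 23), (Bo, 1991, 29, Atlas, 25), (Bo, 1991, 29, Vega, 18), (Cal, 1998, 25, Alpha, 2), (Cal, 1998, 25, Nova, 23), (Cal, 1998, 25, Zephyr, 14), (Eve, 1998, 25, Alpha, 2), (Eve, 1998, 25, Nova, 23), (Eve, 1998, 25, Zephyr, 14), (Ned, 1991, 29, Alpha, 23), (Ned, 1991, 29, Atlas, 25), (Ned, 1991, 29, Vega, 18), (Ned, 2004, 20, Helix, 9), (Ned, 2004, 20, Orion, 39), (Ola, 1991, 29, Alpha, 23), (Ola, 1991, 29, Atlas, 25), (Ola, 1991, 29, Vega, 18), (Uma, 1991, 29, Alpha, 23), (Uma, 1991, 29, Atlas, 25), (Uma, 1991, 29, Vega, 18), (Xia, 2004, 20, Helix, 9), (Xia, 2004, 20, Orion, 39)}
Projecting to aid, title, mid (16 duplicate(s) eliminated): {(20, Helix, 9), (20, Orion, 39), (25, Alpha, 2), (25, Nova, 23), (25, Zephyr, 14), (29, Alpha, 23), (29, Atlas, 25), (29, Vega, 18)}

{(20, Helix, 9), (20, Orion, 39), (25, Alpha, 2), (25, Nova, 23), (25, Zephyr, 14), (29, Alpha, 23), (29, Atlas, 25), (29, Vega, 18)}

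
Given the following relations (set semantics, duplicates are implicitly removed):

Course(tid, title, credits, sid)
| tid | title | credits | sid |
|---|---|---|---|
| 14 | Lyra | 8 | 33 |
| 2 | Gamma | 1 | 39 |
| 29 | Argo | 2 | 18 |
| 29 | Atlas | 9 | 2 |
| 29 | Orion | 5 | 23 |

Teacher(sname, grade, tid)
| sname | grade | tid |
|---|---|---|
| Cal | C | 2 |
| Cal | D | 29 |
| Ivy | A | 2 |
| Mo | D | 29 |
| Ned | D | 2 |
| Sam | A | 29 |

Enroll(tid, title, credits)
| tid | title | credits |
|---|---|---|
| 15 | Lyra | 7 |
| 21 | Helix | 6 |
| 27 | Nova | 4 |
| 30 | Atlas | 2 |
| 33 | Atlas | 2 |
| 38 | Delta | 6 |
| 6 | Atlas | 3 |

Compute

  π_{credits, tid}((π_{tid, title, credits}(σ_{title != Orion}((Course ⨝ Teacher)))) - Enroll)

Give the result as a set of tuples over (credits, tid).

{(1, 2), (2, 29), (9, 29)}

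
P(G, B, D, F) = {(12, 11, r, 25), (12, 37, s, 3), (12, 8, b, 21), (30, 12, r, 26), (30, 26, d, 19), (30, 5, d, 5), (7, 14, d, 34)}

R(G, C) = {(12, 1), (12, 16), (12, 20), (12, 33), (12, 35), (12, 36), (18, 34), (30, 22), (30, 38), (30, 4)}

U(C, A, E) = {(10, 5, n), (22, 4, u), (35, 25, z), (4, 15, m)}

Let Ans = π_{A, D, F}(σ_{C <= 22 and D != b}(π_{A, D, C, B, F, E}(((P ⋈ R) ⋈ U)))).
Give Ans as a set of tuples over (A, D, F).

{(15, d, 19), (15, d, 5), (15, r, 26), (4, d, 19), (4, d, 5), (4, r, 26)}

P ⋈ R (natural join on G): {(12, 11, r, 25, 1), (12, 11, r, 25, 16), (12, 11, r, 25, 20), (12, 11, r, 25, 33), (12, 11, r, 25, 35), (12, 11, r, 25, 36), (12, 37, s, 3, 1), (12, 37, s, 3, 16), (12, 37, s, 3, 20), (12, 37, s, 3, 33), (12, 37, s, 3, 35), (12, 37, s, 3, 36), (12, 8, b, 21, 1), (12, 8, b, 21, 16), (12, 8, b, 21, 20), (12, 8, b, 21, 33), (12, 8, b, 21, 35), (12, 8, b, 21, 36), (30, 12, r, 26, 22), (30, 12, r, 26, 38), (30, 12, r, 26, 4), (30, 26, d, 19, 22), (30, 26, d, 19, 38), (30, 26, d, 19, 4), (30, 5, d, 5, 22), (30, 5, d, 5, 38), (30, 5, d, 5, 4)}
(P ⋈ R) ⋈ U (natural join on C): {(12, 11, r, 25, 35, 25, z), (12, 37, s, 3, 35, 25, z), (12, 8, b, 21, 35, 25, z), (30, 12, r, 26, 22, 4, u), (30, 12, r, 26, 4, 15, m), (30, 26, d, 19, 22, 4, u), (30, 26, d, 19, 4, 15, m), (30, 5, d, 5, 22, 4, u), (30, 5, d, 5, 4, 15, m)}
Projecting to A, D, C, B, F, E: {(15, d, 4, 26, 19, m), (15, d, 4, 5, 5, m), (15, r, 4, 12, 26, m), (25, b, 35, 8, 21, z), (25, r, 35, 11, 25, z), (25, s, 35, 37, 3, z), (4, d, 22, 26, 19, u), (4, d, 22, 5, 5, u), (4, r, 22, 12, 26, u)}
Filtering on C <= 22 and D != b leaves {(15, d, 4, 26, 19, m), (15, d, 4, 5, 5, m), (15, r, 4, 12, 26, m), (4, d, 22, 26, 19, u), (4, d, 22, 5, 5, u), (4, r, 22, 12, 26, u)}.
Projecting to A, D, F: {(15, d, 19), (15, d, 5), (15, r, 26), (4, d, 19), (4, d, 5), (4, r, 26)}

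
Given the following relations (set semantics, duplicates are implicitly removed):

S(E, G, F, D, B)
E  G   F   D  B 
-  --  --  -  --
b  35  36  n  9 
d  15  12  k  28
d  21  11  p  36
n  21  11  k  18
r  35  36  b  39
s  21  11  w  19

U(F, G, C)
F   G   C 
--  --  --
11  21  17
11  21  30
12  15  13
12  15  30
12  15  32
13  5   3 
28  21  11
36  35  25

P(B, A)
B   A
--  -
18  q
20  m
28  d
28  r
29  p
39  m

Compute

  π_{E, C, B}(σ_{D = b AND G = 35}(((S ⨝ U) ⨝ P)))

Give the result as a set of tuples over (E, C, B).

{(r, 25, 39)}

S ⋈ U (natural join on G, F): {(b, 35, 36, n, 9, 25), (d, 15, 12, k, 28, 13), (d, 15, 12, k, 28, 30), (d, 15, 12, k, 28, 32), (d, 21, 11, p, 36, 17), (d, 21, 11, p, 36, 30), (n, 21, 11, k, 18, 17), (n, 21, 11, k, 18, 30), (r, 35, 36, b, 39, 25), (s, 21, 11, w, 19, 17), (s, 21, 11, w, 19, 30)}
(S ⨝ U) ⋈ P (natural join on B): {(d, 15, 12, k, 28, 13, d), (d, 15, 12, k, 28, 13, r), (d, 15, 12, k, 28, 30, d), (d, 15, 12, k, 28, 30, r), (d, 15, 12, k, 28, 32, d), (d, 15, 12, k, 28, 32, r), (n, 21, 11, k, 18, 17, q), (n, 21, 11, k, 18, 30, q), (r, 35, 36, b, 39, 25, m)}
Filtering on D = b AND G = 35 leaves {(r, 35, 36, b, 39, 25, m)}.
Projecting to E, C, B: {(r, 25, 39)}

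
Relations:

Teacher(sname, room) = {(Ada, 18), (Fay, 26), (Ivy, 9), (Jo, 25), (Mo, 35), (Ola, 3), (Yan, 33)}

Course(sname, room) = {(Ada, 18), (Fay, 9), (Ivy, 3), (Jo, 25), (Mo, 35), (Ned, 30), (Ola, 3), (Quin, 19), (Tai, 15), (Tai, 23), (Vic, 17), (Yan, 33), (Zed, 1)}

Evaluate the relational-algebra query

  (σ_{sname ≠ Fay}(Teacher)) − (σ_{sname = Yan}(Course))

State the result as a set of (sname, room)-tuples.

σ[sname ≠ Fay]: keep tuples satisfying sname ≠ Fay → {(Ada, 18), (Ivy, 9), (Jo, 25), (Mo, 35), (Ola, 3), (Yan, 33)}
σ[sname = Yan]: keep tuples satisfying sname = Yan → {(Yan, 33)}
Difference: {(Ada, 18), (Ivy, 9), (Jo, 25), (Mo, 35), (Ola, 3), (Yan, 33)} with {(Yan, 33)} → {(Ada, 18), (Ivy, 9), (Jo, 25), (Mo, 35), (Ola, 3)}

{(Ada, 18), (Ivy, 9), (Jo, 25), (Mo, 35), (Ola, 3)}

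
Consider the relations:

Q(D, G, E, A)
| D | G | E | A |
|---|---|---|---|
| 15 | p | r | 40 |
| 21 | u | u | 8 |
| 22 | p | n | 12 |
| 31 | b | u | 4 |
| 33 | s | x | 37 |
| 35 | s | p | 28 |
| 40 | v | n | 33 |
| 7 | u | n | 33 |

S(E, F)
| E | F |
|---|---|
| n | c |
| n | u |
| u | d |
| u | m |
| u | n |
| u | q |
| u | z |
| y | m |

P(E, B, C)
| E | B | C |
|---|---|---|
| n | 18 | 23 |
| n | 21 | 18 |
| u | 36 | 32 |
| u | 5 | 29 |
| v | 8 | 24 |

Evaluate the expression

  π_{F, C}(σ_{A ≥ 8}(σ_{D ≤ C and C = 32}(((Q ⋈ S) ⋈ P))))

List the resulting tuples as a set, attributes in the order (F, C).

{(d, 32), (m, 32), (n, 32), (q, 32), (z, 32)}

Natural join on E: {(21, u, u, 8, d), (21, u, u, 8, m), (21, u, u, 8, n), (21, u, u, 8, q), (21, u, u, 8, z), (22, p, n, 12, c), (22, p, n, 12, u), (31, b, u, 4, d), (31, b, u, 4, m), (31, b, u, 4, n), (31, b, u, 4, q), (31, b, u, 4, z), (40, v, n, 33, c), (40, v, n, 33, u), (7, u, n, 33, c), (7, u, n, 33, u)}
Natural join on E: {(21, u, u, 8, d, 36, 32), (21, u, u, 8, d, 5, 29), (21, u, u, 8, m, 36, 32), (21, u, u, 8, m, 5, 29), (21, u, u, 8, n, 36, 32), (21, u, u, 8, n, 5, 29), (21, u, u, 8, q, 36, 32), (21, u, u, 8, q, 5, 29), (21, u, u, 8, z, 36, 32), (21, u, u, 8, z, 5, 29), (22, p, n, 12, c, 18, 23), (22, p, n, 12, c, 21, 18), (22, p, n, 12, u, 18, 23), (22, p, n, 12, u, 21, 18), (31, b, u, 4, d, 36, 32), (31, b, u, 4, d, 5, 29), (31, b, u, 4, m, 36, 32), (31, b, u, 4, m, 5, 29), (31, b, u, 4, n, 36, 32), (31, b, u, 4, n, 5, 29), (31, b, u, 4, q, 36, 32), (31, b, u, 4, q, 5, 29), (31, b, u, 4, z, 36, 32), (31, b, u, 4, z, 5, 29), (40, v, n, 33, c, 18, 23), (40, v, n, 33, c, 21, 18), (40, v, n, 33, u, 18, 23), (40, v, n, 33, u, 21, 18), (7, u, n, 33, c, 18, 23), (7, u, n, 33, c, 21, 18), (7, u, n, 33, u, 18, 23), (7, u, n, 33, u, 21, 18)}
σ[D ≤ C and C = 32]: keep tuples satisfying D ≤ C and C = 32 → {(21, u, u, 8, d, 36, 32), (21, u, u, 8, m, 36, 32), (21, u, u, 8, n, 36, 32), (21, u, u, 8, q, 36, 32), (21, u, u, 8, z, 36, 32), (31, b, u, 4, d, 36, 32), (31, b, u, 4, m, 36, 32), (31, b, u, 4, n, 36, 32), (31, b, u, 4, q, 36, 32), (31, b, u, 4, z, 36, 32)}
σ[A ≥ 8]: keep tuples satisfying A ≥ 8 → {(21, u, u, 8, d, 36, 32), (21, u, u, 8, m, 36, 32), (21, u, u, 8, n, 36, 32), (21, u, u, 8, q, 36, 32), (21, u, u, 8, z, 36, 32)}
Keep only column(s) F, C: {(d, 32), (m, 32), (n, 32), (q, 32), (z, 32)}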